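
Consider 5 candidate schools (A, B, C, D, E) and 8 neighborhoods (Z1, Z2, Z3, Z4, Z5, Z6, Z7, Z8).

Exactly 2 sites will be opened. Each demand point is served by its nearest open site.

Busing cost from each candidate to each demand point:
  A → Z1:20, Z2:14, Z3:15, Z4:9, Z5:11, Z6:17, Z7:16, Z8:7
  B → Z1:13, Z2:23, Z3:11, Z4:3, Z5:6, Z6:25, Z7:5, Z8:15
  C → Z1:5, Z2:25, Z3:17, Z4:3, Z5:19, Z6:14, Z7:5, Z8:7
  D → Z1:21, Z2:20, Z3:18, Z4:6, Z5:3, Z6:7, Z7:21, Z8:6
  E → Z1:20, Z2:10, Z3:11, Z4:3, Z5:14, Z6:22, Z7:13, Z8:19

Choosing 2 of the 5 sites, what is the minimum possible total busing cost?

Open {C, D}.
  Z1→C 5, Z2→D 20, Z3→C 17, Z4→C 3, Z5→D 3, Z6→D 7, Z7→C 5, Z8→D 6  ⇒ total 66.
Compare {B, D}: total 68.
Compare {C, E}: total 69.
No size-2 selection does better; minimum is 66.

66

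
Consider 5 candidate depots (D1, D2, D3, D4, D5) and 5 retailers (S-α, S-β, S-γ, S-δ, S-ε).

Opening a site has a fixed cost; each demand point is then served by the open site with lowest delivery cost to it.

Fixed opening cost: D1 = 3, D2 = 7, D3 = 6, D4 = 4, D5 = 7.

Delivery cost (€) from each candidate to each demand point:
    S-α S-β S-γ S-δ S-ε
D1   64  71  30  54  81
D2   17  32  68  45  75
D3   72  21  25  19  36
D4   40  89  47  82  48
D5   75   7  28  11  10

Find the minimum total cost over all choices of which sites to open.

Open {D2, D5}: assign each demand point to its cheapest open site.
  S-α→D2 17, S-β→D5 7, S-γ→D5 28, S-δ→D5 11, S-ε→D5 10
  delivery cost 73, fixed 14 → total 87.
Compare {D1, D2, D5}: delivery cost 73 + fixed 17 = 90.
Compare {D2, D3, D5}: delivery cost 70 + fixed 20 = 90.
Compare {D2, D4, D5}: delivery cost 73 + fixed 18 = 91.
All other subsets cost ≥ 90. Minimum total cost: 87.

87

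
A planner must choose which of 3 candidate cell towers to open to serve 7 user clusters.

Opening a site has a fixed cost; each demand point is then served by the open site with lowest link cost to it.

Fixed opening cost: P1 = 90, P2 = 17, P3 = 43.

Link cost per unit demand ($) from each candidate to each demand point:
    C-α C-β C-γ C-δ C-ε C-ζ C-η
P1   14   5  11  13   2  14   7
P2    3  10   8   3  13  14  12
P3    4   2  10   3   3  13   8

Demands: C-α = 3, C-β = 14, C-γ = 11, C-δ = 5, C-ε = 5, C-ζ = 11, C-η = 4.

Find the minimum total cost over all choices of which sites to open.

390

Open {P2, P3}: assign each demand point to its cheapest open site.
  C-α→P2 3×3=9, C-β→P3 14×2=28, C-γ→P2 11×8=88, C-δ→P2 5×3=15, C-ε→P3 5×3=15, C-ζ→P3 11×13=143, C-η→P3 4×8=32
  link cost 330, fixed 60 → total 390.
Compare {P3}: link cost 355 + fixed 43 = 398.
Compare {P1, P2, P3}: link cost 321 + fixed 150 = 471.
Compare {P1, P3}: link cost 346 + fixed 133 = 479.
All other subsets cost ≥ 398. Minimum total cost: 390.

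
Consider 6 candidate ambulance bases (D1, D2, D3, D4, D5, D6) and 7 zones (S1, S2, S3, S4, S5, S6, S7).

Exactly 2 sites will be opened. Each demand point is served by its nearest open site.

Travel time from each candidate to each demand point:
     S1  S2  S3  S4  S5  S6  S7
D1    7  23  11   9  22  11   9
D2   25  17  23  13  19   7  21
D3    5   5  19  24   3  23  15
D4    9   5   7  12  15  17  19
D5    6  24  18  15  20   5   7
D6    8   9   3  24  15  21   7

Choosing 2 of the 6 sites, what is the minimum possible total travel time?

Open {D1, D3}.
  S1→D3 5, S2→D3 5, S3→D1 11, S4→D1 9, S5→D3 3, S6→D1 11, S7→D1 9  ⇒ total 53.
Compare {D4, D5}: total 57.
Compare {D3, D5}: total 58.
No size-2 selection does better; minimum is 53.

53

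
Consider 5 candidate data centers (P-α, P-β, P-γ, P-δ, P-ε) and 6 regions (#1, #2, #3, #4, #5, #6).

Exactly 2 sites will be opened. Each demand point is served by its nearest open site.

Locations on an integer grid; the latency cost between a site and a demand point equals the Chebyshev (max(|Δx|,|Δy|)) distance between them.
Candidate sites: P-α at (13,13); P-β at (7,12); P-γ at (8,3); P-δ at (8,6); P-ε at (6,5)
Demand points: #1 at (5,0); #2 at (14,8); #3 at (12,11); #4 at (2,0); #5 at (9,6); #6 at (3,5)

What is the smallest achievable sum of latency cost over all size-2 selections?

Open {P-α, P-ε}.
  #1→P-ε 5, #2→P-α 5, #3→P-α 2, #4→P-ε 5, #5→P-ε 3, #6→P-ε 3  ⇒ total 23.
Compare {P-α, P-γ}: total 24.
Compare {P-α, P-δ}: total 25.
No size-2 selection does better; minimum is 23.

23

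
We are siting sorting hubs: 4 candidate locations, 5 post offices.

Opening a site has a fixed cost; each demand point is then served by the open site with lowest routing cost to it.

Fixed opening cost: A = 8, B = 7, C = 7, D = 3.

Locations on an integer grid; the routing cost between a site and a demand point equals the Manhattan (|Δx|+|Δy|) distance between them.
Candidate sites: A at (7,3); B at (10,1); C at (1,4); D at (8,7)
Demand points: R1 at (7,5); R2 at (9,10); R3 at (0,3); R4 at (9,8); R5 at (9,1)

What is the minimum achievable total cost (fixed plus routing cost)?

28

Open {C, D}: assign each demand point to its cheapest open site.
  R1→D 3, R2→D 4, R3→C 2, R4→D 2, R5→D 7
  routing cost 18, fixed 10 → total 28.
Compare {B, C, D}: routing cost 12 + fixed 17 = 29.
Compare {A, D}: routing cost 19 + fixed 11 = 30.
Compare {D}: routing cost 28 + fixed 3 = 31.
All other subsets cost ≥ 29. Minimum total cost: 28.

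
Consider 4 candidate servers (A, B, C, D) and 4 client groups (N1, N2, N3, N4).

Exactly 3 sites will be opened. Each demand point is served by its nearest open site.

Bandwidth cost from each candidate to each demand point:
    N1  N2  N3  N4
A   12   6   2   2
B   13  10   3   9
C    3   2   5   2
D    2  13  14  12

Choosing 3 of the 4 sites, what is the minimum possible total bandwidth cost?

Open {A, C, D}.
  N1→D 2, N2→C 2, N3→A 2, N4→A 2  ⇒ total 8.
Compare {A, B, C}: total 9.
Compare {B, C, D}: total 9.
No size-3 selection does better; minimum is 8.

8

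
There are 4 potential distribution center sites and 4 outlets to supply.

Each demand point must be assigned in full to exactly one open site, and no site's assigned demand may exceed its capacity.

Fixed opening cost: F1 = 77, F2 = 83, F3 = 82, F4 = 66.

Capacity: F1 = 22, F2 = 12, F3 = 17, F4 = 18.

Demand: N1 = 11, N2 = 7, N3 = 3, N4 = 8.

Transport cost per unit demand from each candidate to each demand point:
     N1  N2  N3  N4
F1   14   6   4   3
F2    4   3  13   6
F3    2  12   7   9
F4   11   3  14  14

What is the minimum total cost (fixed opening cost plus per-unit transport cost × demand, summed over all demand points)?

Open {F1, F3}; cheapest assignment that respects the capacities:
  F1 (cap 22, load 18): N2, N3, N4 — cost 7×6 + 3×4 + 8×3 = 78
  F3 (cap 17, load 11): N1 — cost 11×2 = 22
  Shipping 100, fixed 159 → total 259.
  Any other capacity-feasible assignment to {F1, F3} ships for at least 100.
Compare {F1, F2}: its best feasible assignment gives total 282.
Compare {F1, F3, F4}: its best feasible assignment gives total 304.
Every other set of open sites that can feasibly serve all demand totals ≥ 282 even under its best assignment. Minimum: 259.

259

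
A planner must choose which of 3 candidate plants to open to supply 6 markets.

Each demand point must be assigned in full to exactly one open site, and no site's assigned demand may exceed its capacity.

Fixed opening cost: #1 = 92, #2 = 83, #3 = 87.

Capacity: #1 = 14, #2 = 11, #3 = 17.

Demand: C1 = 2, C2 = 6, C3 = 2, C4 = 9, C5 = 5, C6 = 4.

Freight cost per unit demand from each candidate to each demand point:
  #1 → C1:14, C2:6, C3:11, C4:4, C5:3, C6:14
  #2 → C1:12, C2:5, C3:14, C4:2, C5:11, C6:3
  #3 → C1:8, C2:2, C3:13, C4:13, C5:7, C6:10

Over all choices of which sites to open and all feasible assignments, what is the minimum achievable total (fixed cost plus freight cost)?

Open {#2, #3}; cheapest assignment that respects the capacities:
  #2 (cap 11, load 11): C3, C4 — cost 2×14 + 9×2 = 46
  #3 (cap 17, load 17): C1, C2, C5, C6 — cost 2×8 + 6×2 + 5×7 + 4×10 = 103
  Shipping 149, fixed 170 → total 319.
  Any other capacity-feasible assignment to {#2, #3} ships for at least 149.
Compare {#1, #3}: its best feasible assignment gives total 324.
Compare {#1, #2, #3}: its best feasible assignment gives total 379.
Every other set of open sites that can feasibly serve all demand totals ≥ 324 even under its best assignment. Minimum: 319.

319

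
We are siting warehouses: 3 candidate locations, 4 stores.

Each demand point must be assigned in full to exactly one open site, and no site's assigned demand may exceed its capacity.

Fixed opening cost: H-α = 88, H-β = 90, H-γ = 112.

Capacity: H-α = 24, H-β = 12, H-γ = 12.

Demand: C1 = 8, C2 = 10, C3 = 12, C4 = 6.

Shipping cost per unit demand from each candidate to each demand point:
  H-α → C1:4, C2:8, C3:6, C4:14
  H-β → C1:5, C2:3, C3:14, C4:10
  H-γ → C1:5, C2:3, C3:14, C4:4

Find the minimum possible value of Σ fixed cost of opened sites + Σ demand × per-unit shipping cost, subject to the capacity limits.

448

Open {H-α, H-β, H-γ}; cheapest assignment that respects the capacities:
  H-α (cap 24, load 20): C1, C3 — cost 8×4 + 12×6 = 104
  H-β (cap 12, load 10): C2 — cost 10×3 = 30
  H-γ (cap 12, load 6): C4 — cost 6×4 = 24
  Shipping 158, fixed 290 → total 448.
  Any other capacity-feasible assignment to {H-α, H-β, H-γ} ships for at least 158.
Compare {H-α, H-β}: its best feasible assignment gives total 542.
Compare {H-α, H-γ}: its best feasible assignment gives total 564.
Every other set of open sites that can feasibly serve all demand totals ≥ 542 even under its best assignment. Minimum: 448.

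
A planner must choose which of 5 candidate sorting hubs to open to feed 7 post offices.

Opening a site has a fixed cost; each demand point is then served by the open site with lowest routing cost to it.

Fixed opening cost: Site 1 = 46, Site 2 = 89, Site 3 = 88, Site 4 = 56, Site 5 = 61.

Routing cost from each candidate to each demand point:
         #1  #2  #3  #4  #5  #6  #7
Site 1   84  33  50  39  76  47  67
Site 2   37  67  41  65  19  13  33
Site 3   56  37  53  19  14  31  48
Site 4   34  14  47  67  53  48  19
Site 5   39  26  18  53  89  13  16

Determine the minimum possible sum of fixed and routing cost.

Open {Site 3, Site 5}: assign each demand point to its cheapest open site.
  #1→Site 5 39, #2→Site 5 26, #3→Site 5 18, #4→Site 3 19, #5→Site 3 14, #6→Site 5 13, #7→Site 5 16
  routing cost 145, fixed 149 → total 294.
Compare {Site 5}: routing cost 254 + fixed 61 = 315.
Compare {Site 4, Site 5}: routing cost 201 + fixed 117 = 318.
Compare {Site 3, Site 4}: routing cost 178 + fixed 144 = 322.
All other subsets cost ≥ 315. Minimum total cost: 294.

294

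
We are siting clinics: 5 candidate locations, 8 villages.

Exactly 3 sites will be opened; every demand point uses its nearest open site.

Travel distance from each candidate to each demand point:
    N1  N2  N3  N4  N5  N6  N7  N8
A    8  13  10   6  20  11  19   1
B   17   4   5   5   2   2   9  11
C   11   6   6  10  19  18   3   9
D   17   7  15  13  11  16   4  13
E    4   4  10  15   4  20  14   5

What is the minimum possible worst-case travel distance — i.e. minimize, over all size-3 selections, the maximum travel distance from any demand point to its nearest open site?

Open {B, C, E}.
  Farthest demand point is N3 at travel distance 5 (to B); all others are ≤ 5.
With {B, D, E} the worst case is 5.
With {A, B, C} the worst case is 8.
No size-3 selection achieves below 5.

5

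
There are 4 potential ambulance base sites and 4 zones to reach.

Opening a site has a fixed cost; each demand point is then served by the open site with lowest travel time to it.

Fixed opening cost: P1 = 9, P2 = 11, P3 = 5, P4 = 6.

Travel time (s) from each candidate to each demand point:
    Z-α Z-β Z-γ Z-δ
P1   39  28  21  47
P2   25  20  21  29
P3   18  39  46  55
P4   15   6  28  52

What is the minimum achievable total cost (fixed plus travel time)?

Open {P2, P4}: assign each demand point to its cheapest open site.
  Z-α→P4 15, Z-β→P4 6, Z-γ→P2 21, Z-δ→P2 29
  travel time 71, fixed 17 → total 88.
Compare {P2, P3, P4}: travel time 71 + fixed 22 = 93.
Compare {P1, P2, P4}: travel time 71 + fixed 26 = 97.
Compare {P1, P2, P3, P4}: travel time 71 + fixed 31 = 102.
All other subsets cost ≥ 93. Minimum total cost: 88.

88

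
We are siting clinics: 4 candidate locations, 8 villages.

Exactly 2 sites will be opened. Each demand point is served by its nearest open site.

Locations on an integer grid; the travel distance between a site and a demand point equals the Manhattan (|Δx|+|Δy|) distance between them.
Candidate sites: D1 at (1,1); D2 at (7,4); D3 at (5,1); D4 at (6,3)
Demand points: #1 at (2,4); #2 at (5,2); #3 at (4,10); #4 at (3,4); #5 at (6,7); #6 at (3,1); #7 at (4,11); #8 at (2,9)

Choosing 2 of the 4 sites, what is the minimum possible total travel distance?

Open {D1, D4}.
  #1→D1 4, #2→D4 2, #3→D4 9, #4→D4 4, #5→D4 4, #6→D1 2, #7→D4 10, #8→D1 9  ⇒ total 44.
Compare {D2, D3}: total 45.
Compare {D3, D4}: total 45.
No size-2 selection does better; minimum is 44.

44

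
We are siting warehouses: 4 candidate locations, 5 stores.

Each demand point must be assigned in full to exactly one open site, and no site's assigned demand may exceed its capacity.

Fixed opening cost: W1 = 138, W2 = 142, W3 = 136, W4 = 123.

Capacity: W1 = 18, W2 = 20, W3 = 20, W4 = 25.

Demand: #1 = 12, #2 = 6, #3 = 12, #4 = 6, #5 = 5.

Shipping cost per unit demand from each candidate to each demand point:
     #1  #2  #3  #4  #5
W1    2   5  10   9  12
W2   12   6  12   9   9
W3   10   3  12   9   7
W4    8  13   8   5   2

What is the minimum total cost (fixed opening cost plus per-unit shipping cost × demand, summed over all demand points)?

Open {W1, W4}; cheapest assignment that respects the capacities:
  W1 (cap 18, load 18): #1, #2 — cost 12×2 + 6×5 = 54
  W4 (cap 25, load 23): #3, #4, #5 — cost 12×8 + 6×5 + 5×2 = 136
  Shipping 190, fixed 261 → total 451.
  Any other capacity-feasible assignment to {W1, W4} ships for at least 190.
Compare {W3, W4}: its best feasible assignment gives total 533.
Compare {W1, W3, W4}: its best feasible assignment gives total 575.
Every other set of open sites that can feasibly serve all demand totals ≥ 533 even under its best assignment. Minimum: 451.

451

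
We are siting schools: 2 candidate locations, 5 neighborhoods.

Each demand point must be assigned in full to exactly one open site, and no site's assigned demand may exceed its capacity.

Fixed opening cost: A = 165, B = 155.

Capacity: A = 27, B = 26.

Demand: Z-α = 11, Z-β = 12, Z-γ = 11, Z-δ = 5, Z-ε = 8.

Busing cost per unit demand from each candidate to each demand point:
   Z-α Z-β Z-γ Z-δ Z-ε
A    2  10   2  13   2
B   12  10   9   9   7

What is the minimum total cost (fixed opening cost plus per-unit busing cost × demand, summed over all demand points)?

585

Open {A, B}; cheapest assignment that respects the capacities:
  A (cap 27, load 22): Z-α, Z-γ — cost 11×2 + 11×2 = 44
  B (cap 26, load 25): Z-β, Z-δ, Z-ε — cost 12×10 + 5×9 + 8×7 = 221
  Shipping 265, fixed 320 → total 585.
  Any other capacity-feasible assignment to {A, B} ships for at least 265.
Total demand is 47 and no other set of sites has combined capacity ≥ 47, so {A, B} is the only feasible choice of open sites. Minimum: 585.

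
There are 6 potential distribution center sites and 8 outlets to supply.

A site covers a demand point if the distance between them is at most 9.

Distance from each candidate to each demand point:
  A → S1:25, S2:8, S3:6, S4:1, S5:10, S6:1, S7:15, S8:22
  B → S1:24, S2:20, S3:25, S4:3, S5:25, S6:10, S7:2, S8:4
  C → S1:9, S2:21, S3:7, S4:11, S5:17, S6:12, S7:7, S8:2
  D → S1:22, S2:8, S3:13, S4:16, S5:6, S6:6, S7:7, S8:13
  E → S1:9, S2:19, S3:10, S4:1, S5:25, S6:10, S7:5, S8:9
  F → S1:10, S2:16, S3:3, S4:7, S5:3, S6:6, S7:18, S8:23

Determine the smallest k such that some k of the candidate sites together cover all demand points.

Coverage sets (demand points within 9 of each site):
  A: {S2, S3, S4, S6}
  B: {S4, S7, S8}
  C: {S1, S3, S7, S8}
  D: {S2, S5, S6, S7}
  E: {S1, S4, S7, S8}
  F: {S3, S4, S5, S6}
No 2 sites suffice: every size-2 union leaves at least one demand point uncovered.
But {A, C, D} covers everything, so the minimum is 3.

3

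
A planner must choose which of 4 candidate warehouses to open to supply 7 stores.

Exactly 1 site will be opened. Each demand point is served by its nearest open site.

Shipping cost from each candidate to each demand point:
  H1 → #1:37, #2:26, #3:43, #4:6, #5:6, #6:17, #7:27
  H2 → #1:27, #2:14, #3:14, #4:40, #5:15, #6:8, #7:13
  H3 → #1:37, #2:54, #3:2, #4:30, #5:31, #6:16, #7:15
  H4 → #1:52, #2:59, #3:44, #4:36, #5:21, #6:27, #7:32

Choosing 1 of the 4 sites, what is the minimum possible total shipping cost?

131

Open {H2}.
  #1→H2 27, #2→H2 14, #3→H2 14, #4→H2 40, #5→H2 15, #6→H2 8, #7→H2 13  ⇒ total 131.
Compare {H1}: total 162.
Compare {H3}: total 185.
No size-1 selection does better; minimum is 131.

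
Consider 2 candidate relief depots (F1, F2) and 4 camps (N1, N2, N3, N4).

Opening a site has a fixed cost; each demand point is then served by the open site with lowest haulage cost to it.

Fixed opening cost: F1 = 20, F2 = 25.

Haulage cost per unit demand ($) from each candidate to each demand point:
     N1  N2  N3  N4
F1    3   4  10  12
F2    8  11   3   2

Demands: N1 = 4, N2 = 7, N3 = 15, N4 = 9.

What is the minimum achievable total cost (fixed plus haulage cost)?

Open {F1, F2}: assign each demand point to its cheapest open site.
  N1→F1 4×3=12, N2→F1 7×4=28, N3→F2 15×3=45, N4→F2 9×2=18
  haulage cost 103, fixed 45 → total 148.
Compare {F2}: haulage cost 172 + fixed 25 = 197.
Compare {F1}: haulage cost 298 + fixed 20 = 318.

148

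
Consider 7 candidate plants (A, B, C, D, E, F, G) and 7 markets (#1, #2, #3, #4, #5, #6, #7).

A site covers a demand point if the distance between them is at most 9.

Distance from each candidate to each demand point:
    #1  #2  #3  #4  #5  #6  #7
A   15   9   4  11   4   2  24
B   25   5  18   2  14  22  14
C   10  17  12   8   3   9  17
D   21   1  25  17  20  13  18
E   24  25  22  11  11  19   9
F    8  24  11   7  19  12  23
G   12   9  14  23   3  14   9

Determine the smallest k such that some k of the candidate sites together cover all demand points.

3

Coverage sets (demand points within 9 of each site):
  A: {#2, #3, #5, #6}
  B: {#2, #4}
  C: {#4, #5, #6}
  D: {#2}
  E: {#7}
  F: {#1, #4}
  G: {#2, #5, #7}
No 2 sites suffice: every size-2 union leaves at least one demand point uncovered.
But {A, E, F} covers everything, so the minimum is 3.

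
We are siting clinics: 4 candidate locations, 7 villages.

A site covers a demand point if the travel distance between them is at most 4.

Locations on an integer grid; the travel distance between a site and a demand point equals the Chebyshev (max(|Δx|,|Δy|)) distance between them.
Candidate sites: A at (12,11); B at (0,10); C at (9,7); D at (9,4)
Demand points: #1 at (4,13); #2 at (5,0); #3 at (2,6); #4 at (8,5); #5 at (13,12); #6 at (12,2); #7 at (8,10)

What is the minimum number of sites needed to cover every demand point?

Coverage sets (demand points within 4 of each site):
  A: {#5, #7}
  B: {#1, #3}
  C: {#4, #7}
  D: {#2, #4, #6}
No 2 sites suffice: every size-2 union leaves at least one demand point uncovered.
But {A, B, D} covers everything, so the minimum is 3.

3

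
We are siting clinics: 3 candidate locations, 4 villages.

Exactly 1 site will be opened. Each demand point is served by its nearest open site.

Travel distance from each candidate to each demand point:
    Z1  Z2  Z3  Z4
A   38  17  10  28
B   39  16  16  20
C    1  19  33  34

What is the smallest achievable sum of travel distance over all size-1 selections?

87

Open {C}.
  Z1→C 1, Z2→C 19, Z3→C 33, Z4→C 34  ⇒ total 87.
Compare {B}: total 91.
Compare {A}: total 93.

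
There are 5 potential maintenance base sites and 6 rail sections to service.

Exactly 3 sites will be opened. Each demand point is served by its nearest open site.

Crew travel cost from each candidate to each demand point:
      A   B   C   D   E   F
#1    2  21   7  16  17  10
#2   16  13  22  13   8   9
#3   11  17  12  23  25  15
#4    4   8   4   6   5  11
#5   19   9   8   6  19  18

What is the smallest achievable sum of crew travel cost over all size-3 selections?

Open {#1, #2, #4}.
  A→#1 2, B→#4 8, C→#4 4, D→#4 6, E→#4 5, F→#2 9  ⇒ total 34.
Compare {#1, #3, #4}: total 35.
Compare {#1, #4, #5}: total 35.
No size-3 selection does better; minimum is 34.

34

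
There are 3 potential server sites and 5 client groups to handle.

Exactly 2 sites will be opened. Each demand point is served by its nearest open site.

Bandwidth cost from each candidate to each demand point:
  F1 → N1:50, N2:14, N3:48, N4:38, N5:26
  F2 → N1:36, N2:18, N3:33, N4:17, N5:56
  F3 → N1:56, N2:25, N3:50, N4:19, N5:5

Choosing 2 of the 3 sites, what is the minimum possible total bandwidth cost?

109

Open {F2, F3}.
  N1→F2 36, N2→F2 18, N3→F2 33, N4→F2 17, N5→F3 5  ⇒ total 109.
Compare {F1, F2}: total 126.
Compare {F1, F3}: total 136.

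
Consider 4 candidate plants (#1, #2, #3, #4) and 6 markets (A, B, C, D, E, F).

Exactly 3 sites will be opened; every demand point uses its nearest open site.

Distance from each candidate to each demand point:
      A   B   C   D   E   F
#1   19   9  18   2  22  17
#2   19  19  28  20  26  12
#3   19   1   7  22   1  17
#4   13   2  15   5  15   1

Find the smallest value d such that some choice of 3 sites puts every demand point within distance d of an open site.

Open {#1, #3, #4}.
  Farthest demand point is A at distance 13 (to #4); all others are ≤ 13.
With {#2, #3, #4} the worst case is 13.
With {#1, #2, #4} the worst case is 15.
No size-3 selection achieves below 13.

13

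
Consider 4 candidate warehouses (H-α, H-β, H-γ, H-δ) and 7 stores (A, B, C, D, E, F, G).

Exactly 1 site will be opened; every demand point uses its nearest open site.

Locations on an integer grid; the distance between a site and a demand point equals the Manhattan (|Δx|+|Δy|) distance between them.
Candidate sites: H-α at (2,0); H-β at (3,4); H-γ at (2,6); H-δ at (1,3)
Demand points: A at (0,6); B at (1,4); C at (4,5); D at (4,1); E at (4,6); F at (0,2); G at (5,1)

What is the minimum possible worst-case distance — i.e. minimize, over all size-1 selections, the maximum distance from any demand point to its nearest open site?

Open {H-β}.
  Farthest demand point is A at distance 5 (to H-β); all others are ≤ 5.
With {H-δ} the worst case is 6.
With {H-α} the worst case is 8.
No size-1 selection achieves below 5.

5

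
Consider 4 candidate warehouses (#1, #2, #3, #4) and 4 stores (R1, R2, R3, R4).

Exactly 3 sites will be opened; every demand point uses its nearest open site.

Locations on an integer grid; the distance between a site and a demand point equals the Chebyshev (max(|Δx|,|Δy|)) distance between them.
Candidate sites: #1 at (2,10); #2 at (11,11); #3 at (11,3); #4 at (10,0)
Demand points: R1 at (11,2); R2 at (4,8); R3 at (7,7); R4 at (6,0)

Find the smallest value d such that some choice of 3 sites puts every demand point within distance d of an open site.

4

Open {#1, #2, #4}.
  Farthest demand point is R3 at distance 4 (to #2); all others are ≤ 4.
With {#1, #3, #4} the worst case is 4.
With {#1, #2, #3} the worst case is 5.
No size-3 selection achieves below 4.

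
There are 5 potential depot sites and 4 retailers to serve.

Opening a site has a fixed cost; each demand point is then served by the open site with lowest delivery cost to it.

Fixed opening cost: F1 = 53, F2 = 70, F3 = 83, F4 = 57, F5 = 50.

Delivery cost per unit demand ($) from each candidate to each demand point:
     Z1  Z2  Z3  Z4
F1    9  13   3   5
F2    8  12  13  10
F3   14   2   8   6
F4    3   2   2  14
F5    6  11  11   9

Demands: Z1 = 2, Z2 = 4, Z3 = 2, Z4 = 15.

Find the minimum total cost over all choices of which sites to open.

Open {F1, F4}: assign each demand point to its cheapest open site.
  Z1→F4 2×3=6, Z2→F4 4×2=8, Z3→F4 2×2=4, Z4→F1 15×5=75
  delivery cost 93, fixed 110 → total 203.
Compare {F1}: delivery cost 151 + fixed 53 = 204.
Compare {F3}: delivery cost 142 + fixed 83 = 225.
Compare {F1, F5}: delivery cost 137 + fixed 103 = 240.
All other subsets cost ≥ 204. Minimum total cost: 203.

203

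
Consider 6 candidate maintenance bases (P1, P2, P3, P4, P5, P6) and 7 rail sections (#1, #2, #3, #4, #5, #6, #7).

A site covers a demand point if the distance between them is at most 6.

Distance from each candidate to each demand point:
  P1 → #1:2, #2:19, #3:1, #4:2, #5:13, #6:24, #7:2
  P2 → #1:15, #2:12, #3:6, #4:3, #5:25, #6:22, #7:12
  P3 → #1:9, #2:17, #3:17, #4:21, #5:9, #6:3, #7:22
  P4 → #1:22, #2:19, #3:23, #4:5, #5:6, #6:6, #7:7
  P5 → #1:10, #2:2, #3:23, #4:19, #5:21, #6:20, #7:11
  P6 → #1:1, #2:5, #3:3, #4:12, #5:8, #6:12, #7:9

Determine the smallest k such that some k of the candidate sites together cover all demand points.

Coverage sets (demand points within 6 of each site):
  P1: {#1, #3, #4, #7}
  P2: {#3, #4}
  P3: {#6}
  P4: {#4, #5, #6}
  P5: {#2}
  P6: {#1, #2, #3}
No 2 sites suffice: every size-2 union leaves at least one demand point uncovered.
But {P1, P4, P5} covers everything, so the minimum is 3.

3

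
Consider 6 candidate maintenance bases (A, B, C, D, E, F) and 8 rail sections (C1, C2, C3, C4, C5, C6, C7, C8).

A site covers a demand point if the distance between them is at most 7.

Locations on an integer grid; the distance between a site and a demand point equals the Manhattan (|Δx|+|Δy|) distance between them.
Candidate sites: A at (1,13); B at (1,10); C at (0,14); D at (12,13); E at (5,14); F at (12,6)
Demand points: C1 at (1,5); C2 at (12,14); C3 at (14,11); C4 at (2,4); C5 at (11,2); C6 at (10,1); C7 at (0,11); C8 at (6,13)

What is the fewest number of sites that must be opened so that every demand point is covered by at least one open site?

Coverage sets (demand points within 7 of each site):
  A: {C7, C8}
  B: {C1, C4, C7}
  C: {C7, C8}
  D: {C2, C3, C8}
  E: {C2, C8}
  F: {C3, C5, C6}
No 2 sites suffice: every size-2 union leaves at least one demand point uncovered.
But {B, D, F} covers everything, so the minimum is 3.

3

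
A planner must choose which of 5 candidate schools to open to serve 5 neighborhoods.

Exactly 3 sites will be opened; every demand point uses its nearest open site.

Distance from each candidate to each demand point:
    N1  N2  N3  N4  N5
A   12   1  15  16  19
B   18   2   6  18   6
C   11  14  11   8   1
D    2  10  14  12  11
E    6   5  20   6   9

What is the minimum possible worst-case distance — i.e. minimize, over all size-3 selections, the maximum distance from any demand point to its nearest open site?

Open {A, B, E}.
  Farthest demand point is N1 at distance 6 (to E); all others are ≤ 6.
With {B, C, E} the worst case is 6.
With {B, D, E} the worst case is 6.
No size-3 selection achieves below 6.

6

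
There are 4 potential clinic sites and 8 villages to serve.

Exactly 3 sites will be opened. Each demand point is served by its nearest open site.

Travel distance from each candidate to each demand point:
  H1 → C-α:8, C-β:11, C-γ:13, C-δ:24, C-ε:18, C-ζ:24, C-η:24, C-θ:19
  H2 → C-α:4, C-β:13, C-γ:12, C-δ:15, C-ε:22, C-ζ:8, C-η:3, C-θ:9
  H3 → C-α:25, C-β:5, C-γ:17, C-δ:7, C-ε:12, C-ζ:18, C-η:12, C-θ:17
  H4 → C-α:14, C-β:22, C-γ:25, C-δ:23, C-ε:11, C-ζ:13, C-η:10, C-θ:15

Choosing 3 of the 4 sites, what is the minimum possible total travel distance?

Open {H2, H3, H4}.
  C-α→H2 4, C-β→H3 5, C-γ→H2 12, C-δ→H3 7, C-ε→H4 11, C-ζ→H2 8, C-η→H2 3, C-θ→H2 9  ⇒ total 59.
Compare {H1, H2, H3}: total 60.
Compare {H1, H2, H4}: total 73.
No size-3 selection does better; minimum is 59.

59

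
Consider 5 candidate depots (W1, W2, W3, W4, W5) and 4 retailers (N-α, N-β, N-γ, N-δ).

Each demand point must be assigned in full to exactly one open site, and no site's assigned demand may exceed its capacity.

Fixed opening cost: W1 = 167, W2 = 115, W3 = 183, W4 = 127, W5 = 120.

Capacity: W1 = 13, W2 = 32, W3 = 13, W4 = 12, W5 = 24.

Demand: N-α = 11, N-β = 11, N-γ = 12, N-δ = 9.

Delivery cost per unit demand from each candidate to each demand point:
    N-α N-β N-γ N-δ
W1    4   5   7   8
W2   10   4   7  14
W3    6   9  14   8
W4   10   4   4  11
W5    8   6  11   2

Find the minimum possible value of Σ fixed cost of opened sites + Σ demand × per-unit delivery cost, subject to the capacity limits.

Open {W2, W5}; cheapest assignment that respects the capacities:
  W2 (cap 32, load 23): N-β, N-γ — cost 11×4 + 12×7 = 128
  W5 (cap 24, load 20): N-α, N-δ — cost 11×8 + 9×2 = 106
  Shipping 234, fixed 235 → total 469.
  Any other capacity-feasible assignment to {W2, W5} ships for at least 234.
Compare {W2, W4, W5}: its best feasible assignment gives total 560.
Compare {W2, W4}: its best feasible assignment gives total 570.
Every other set of open sites that can feasibly serve all demand totals ≥ 560 even under its best assignment. Minimum: 469.

469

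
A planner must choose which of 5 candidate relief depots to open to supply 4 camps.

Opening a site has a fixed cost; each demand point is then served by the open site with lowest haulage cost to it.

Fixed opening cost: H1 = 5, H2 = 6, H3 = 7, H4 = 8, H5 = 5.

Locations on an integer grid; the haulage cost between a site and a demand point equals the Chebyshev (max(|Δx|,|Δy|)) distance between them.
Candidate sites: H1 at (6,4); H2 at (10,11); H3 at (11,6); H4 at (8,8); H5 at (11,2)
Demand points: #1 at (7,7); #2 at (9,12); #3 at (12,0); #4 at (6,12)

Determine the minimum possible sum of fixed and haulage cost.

22

Open {H2, H5}: assign each demand point to its cheapest open site.
  #1→H2 4, #2→H2 1, #3→H5 2, #4→H2 4
  haulage cost 11, fixed 11 → total 22.
Compare {H4, H5}: haulage cost 11 + fixed 13 = 24.
Compare {H4}: haulage cost 17 + fixed 8 = 25.
Compare {H1, H2}: haulage cost 14 + fixed 11 = 25.
All other subsets cost ≥ 24. Minimum total cost: 22.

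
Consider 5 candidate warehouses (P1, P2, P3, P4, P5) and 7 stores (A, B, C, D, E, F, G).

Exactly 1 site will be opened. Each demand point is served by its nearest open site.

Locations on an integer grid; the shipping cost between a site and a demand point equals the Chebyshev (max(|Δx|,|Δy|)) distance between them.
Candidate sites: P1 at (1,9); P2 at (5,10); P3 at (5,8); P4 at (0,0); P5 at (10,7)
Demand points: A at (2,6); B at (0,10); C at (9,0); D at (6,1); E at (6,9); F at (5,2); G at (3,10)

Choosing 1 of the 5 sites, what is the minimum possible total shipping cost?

32

Open {P3}.
  A→P3 3, B→P3 5, C→P3 8, D→P3 7, E→P3 1, F→P3 6, G→P3 2  ⇒ total 32.
Compare {P1}: total 35.
Compare {P2}: total 39.
No size-1 selection does better; minimum is 32.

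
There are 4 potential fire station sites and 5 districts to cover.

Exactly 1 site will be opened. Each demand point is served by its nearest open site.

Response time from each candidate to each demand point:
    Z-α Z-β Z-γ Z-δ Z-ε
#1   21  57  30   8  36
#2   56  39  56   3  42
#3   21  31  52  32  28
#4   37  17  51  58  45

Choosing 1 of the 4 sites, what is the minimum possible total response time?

Open {#1}.
  Z-α→#1 21, Z-β→#1 57, Z-γ→#1 30, Z-δ→#1 8, Z-ε→#1 36  ⇒ total 152.
Compare {#3}: total 164.
Compare {#2}: total 196.
No size-1 selection does better; minimum is 152.

152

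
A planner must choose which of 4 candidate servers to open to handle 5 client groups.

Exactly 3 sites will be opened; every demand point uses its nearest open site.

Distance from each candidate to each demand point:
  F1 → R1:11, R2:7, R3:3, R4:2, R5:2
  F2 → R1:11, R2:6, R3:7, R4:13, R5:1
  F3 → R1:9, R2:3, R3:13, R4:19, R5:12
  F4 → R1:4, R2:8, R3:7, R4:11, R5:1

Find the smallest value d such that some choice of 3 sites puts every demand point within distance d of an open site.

4

Open {F1, F3, F4}.
  Farthest demand point is R1 at distance 4 (to F4); all others are ≤ 4.
With {F1, F2, F4} the worst case is 6.
With {F1, F2, F3} the worst case is 9.
No size-3 selection achieves below 4.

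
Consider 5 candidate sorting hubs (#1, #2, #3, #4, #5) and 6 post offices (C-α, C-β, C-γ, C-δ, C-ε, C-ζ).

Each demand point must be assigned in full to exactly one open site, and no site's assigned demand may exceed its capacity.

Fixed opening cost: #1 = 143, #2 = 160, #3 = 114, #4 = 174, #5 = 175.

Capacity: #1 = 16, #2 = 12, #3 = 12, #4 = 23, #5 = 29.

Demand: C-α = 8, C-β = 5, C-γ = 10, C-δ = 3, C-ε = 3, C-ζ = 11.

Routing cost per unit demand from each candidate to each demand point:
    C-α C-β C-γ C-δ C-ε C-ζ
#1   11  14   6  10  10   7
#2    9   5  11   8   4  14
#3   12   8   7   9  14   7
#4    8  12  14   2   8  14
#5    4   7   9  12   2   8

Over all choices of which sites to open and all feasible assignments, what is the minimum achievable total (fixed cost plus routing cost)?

565

Open {#3, #5}; cheapest assignment that respects the capacities:
  #3 (cap 12, load 11): C-ζ — cost 11×7 = 77
  #5 (cap 29, load 29): C-α, C-β, C-γ, C-δ, C-ε — cost 8×4 + 5×7 + 10×9 + 3×12 + 3×2 = 199
  Shipping 276, fixed 289 → total 565.
  Any other capacity-feasible assignment to {#3, #5} ships for at least 276.
Compare {#1, #5}: its best feasible assignment gives total 569.
Compare {#2, #5}: its best feasible assignment gives total 606.
Every other set of open sites that can feasibly serve all demand totals ≥ 569 even under its best assignment. Minimum: 565.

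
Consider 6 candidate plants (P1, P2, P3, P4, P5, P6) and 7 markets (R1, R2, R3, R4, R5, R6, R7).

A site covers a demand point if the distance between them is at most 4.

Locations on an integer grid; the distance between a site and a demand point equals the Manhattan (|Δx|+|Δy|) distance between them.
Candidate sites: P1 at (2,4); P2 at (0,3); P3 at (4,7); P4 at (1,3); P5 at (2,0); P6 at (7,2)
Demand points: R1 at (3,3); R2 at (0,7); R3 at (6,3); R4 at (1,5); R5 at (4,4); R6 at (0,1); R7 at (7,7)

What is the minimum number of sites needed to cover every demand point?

3

Coverage sets (demand points within 4 of each site):
  P1: {R1, R4, R5}
  P2: {R1, R2, R4, R6}
  P3: {R2, R5, R7}
  P4: {R1, R4, R5, R6}
  P5: {R1, R6}
  P6: {R3}
No 2 sites suffice: every size-2 union leaves at least one demand point uncovered.
But {P2, P3, P6} covers everything, so the minimum is 3.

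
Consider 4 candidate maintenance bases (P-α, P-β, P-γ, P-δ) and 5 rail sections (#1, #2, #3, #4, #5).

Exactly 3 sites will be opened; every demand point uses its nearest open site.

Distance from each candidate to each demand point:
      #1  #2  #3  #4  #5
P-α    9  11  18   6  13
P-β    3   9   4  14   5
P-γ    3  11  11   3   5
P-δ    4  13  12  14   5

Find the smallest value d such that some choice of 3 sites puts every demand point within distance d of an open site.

9

Open {P-α, P-β, P-γ}.
  Farthest demand point is #2 at distance 9 (to P-β); all others are ≤ 9.
With {P-α, P-β, P-δ} the worst case is 9.
With {P-β, P-γ, P-δ} the worst case is 9.
No size-3 selection achieves below 9.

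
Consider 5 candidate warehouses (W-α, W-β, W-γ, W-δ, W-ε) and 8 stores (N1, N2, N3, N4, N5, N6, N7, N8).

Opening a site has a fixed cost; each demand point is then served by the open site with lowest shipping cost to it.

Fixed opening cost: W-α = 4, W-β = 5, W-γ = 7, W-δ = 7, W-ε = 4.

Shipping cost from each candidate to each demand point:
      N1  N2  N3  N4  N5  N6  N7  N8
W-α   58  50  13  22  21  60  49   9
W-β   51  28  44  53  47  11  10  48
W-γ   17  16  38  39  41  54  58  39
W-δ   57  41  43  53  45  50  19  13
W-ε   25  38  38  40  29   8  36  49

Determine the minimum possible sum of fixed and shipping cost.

Open {W-α, W-β, W-γ}: assign each demand point to its cheapest open site.
  N1→W-γ 17, N2→W-γ 16, N3→W-α 13, N4→W-α 22, N5→W-α 21, N6→W-β 11, N7→W-β 10, N8→W-α 9
  shipping cost 119, fixed 16 → total 135.
Compare {W-α, W-β, W-γ, W-ε}: shipping cost 116 + fixed 20 = 136.
Compare {W-α, W-β, W-γ, W-δ}: shipping cost 119 + fixed 23 = 142.
Compare {W-α, W-β, W-γ, W-δ, W-ε}: shipping cost 116 + fixed 27 = 143.
All other subsets cost ≥ 136. Minimum total cost: 135.

135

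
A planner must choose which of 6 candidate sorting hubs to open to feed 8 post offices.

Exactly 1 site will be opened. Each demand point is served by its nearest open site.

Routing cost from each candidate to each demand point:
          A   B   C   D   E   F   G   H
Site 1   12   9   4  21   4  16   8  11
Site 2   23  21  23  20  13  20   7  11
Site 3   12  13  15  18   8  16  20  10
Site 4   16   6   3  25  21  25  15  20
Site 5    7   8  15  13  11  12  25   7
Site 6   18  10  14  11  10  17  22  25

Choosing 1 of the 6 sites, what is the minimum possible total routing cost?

Open {Site 1}.
  A→Site 1 12, B→Site 1 9, C→Site 1 4, D→Site 1 21, E→Site 1 4, F→Site 1 16, G→Site 1 8, H→Site 1 11  ⇒ total 85.
Compare {Site 5}: total 98.
Compare {Site 3}: total 112.
No size-1 selection does better; minimum is 85.

85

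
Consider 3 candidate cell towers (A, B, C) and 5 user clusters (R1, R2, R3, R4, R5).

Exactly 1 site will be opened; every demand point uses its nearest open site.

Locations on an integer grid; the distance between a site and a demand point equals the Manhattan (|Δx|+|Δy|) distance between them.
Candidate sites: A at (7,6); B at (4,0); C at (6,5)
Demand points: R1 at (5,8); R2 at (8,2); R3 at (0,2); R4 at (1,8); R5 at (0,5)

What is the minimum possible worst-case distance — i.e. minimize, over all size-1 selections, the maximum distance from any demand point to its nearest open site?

9

Open {C}.
  Farthest demand point is R3 at distance 9 (to C); all others are ≤ 9.
With {A} the worst case is 11.
With {B} the worst case is 11.
No size-1 selection achieves below 9.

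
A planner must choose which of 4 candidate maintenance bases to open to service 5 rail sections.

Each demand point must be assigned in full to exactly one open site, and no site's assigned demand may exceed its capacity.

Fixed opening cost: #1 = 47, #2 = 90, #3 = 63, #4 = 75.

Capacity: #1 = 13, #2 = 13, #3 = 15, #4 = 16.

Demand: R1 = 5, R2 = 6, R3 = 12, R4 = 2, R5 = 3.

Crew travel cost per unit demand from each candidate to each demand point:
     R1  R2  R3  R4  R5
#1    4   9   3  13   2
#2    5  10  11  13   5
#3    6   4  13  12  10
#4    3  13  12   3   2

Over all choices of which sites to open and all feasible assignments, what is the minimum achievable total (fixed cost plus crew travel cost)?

Open {#1, #4}; cheapest assignment that respects the capacities:
  #1 (cap 13, load 12): R3 — cost 12×3 = 36
  #4 (cap 16, load 16): R1, R2, R4, R5 — cost 5×3 + 6×13 + 2×3 + 3×2 = 105
  Shipping 141, fixed 122 → total 263.
  Any other capacity-feasible assignment to {#1, #4} ships for at least 141.
Compare {#1, #3, #4}: its best feasible assignment gives total 272.
Compare {#1, #2, #3}: its best feasible assignment gives total 324.
Every other set of open sites that can feasibly serve all demand totals ≥ 272 even under its best assignment. Minimum: 263.

263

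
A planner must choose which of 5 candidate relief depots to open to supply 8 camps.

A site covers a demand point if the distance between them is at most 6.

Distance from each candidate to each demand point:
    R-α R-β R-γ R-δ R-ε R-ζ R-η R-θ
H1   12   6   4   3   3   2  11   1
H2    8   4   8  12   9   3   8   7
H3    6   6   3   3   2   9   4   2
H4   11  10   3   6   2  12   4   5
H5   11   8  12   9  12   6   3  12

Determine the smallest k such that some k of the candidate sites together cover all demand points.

2

Coverage sets (demand points within 6 of each site):
  H1: {R-β, R-γ, R-δ, R-ε, R-ζ, R-θ}
  H2: {R-β, R-ζ}
  H3: {R-α, R-β, R-γ, R-δ, R-ε, R-η, R-θ}
  H4: {R-γ, R-δ, R-ε, R-η, R-θ}
  H5: {R-ζ, R-η}
No single site covers all 8 demand points.
But {H1, H3} covers everything, so the minimum is 2.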